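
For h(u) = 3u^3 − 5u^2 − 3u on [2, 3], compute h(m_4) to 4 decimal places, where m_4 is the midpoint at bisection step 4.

0.9143

h(2.5) = 8.125 > 0, so the root lies in [2, 2.5]
h(2.25) = 2.109375 > 0, so the root lies in [2, 2.25]
h(2.125) = -0.166016 < 0, so the root lies in [2.125, 2.25]
h(2.1875) = 0.9143 > 0, so the root lies in [2.125, 2.1875]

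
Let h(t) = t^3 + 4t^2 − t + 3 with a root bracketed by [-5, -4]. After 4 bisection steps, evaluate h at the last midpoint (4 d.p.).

h(-4.5) = -2.625 < 0, so the root lies in [-4.5, -4]
h(-4.25) = 2.734375 > 0, so the root lies in [-4.5, -4.25]
h(-4.375) = 0.197266 > 0, so the root lies in [-4.5, -4.375]
h(-4.4375) = -1.1775 < 0, so the root lies in [-4.4375, -4.375]

-1.1775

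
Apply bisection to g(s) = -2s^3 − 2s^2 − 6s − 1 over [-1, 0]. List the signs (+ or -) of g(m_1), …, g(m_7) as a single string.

midpoint -0.5: g = 1.75 > 0 → [-0.5, 0]
midpoint -0.25: g = 0.40625 > 0 → [-0.25, 0]
midpoint -0.125: g = -0.277344 < 0 → [-0.25, -0.125]
midpoint -0.1875: g = 0.0679 > 0 → [-0.1875, -0.125]
midpoint -0.15625: g = -0.1037 < 0 → [-0.1875, -0.15625]
midpoint -0.171875: g = -0.0177 < 0 → [-0.1875, -0.171875]
midpoint -0.1796875: g = 0.0252 > 0 → [-0.1796875, -0.171875]

++-+--+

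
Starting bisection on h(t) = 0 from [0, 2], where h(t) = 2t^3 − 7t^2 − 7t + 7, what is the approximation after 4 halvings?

midpoint 1: h = -5 < 0 → [0, 1]
midpoint 0.5: h = 2 > 0 → [0.5, 1]
midpoint 0.75: h = -1.34375 < 0 → [0.5, 0.75]
midpoint 0.625: h = 0.3789 > 0 → [0.625, 0.75]

0.625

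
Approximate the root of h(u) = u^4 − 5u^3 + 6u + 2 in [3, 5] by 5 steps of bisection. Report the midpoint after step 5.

m = 4, h(m) = -38 (−); new bracket [4, 5]
m = 4.5, h(m) = -16.5625 (−); new bracket [4.5, 5]
m = 4.75, h(m) = 3.707031 (+); new bracket [4.5, 4.75]
m = 4.625, h(m) = -7.3494 (−); new bracket [4.625, 4.75]
m = 4.6875, h(m) = -2.0615 (−); new bracket [4.6875, 4.75]

4.6875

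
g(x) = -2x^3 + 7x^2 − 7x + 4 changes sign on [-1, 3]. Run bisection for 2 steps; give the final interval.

[2, 3]

midpoint 1: g = 2 > 0 → [1, 3]
midpoint 2: g = 2 > 0 → [2, 3]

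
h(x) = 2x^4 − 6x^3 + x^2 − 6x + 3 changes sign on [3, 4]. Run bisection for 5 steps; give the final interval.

h(3.5) = 37.125 > 0, so the root lies in [3, 3.5]
h(3.25) = 11.226562 > 0, so the root lies in [3, 3.25]
h(3.125) = 1.64502 > 0, so the root lies in [3, 3.125]
h(3.0625) = -2.4057 < 0, so the root lies in [3.0625, 3.125]
h(3.09375) = -0.4391 < 0, so the root lies in [3.09375, 3.125]

[3.09375, 3.125]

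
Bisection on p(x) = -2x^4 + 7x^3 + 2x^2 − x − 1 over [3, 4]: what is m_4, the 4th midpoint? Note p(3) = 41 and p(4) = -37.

3.6875

midpoint 3.5: p = 20 > 0 → [3.5, 4]
midpoint 3.75: p = -2.992188 < 0 → [3.5, 3.75]
midpoint 3.625: p = 9.747559 > 0 → [3.625, 3.75]
midpoint 3.6875: p = 3.7048 > 0 → [3.6875, 3.75]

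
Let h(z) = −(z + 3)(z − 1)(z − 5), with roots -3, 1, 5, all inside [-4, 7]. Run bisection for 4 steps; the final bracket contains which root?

5

h(1.5) = 7.875 > 0, so the root lies in [1.5, 7]
h(4.25) = 17.671875 > 0, so the root lies in [4.25, 7]
h(5.625) = -24.931641 < 0, so the root lies in [4.25, 5.625]
h(4.9375) = 1.9534 > 0, so the root lies in [4.9375, 5.625]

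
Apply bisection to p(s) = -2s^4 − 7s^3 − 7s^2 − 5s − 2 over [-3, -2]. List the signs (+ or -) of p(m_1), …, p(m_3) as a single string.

s = -2.5 gives p = -2, negative; keep [-2.5, -2]
s = -2.25 gives p = 2.289062, positive; keep [-2.5, -2.25]
s = -2.375 gives p = 0.532715, positive; keep [-2.5, -2.375]

-++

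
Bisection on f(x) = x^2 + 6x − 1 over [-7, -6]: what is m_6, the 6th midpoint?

midpoint -6.5: f = 2.25 > 0 → [-6.5, -6]
midpoint -6.25: f = 0.5625 > 0 → [-6.25, -6]
midpoint -6.125: f = -0.234375 < 0 → [-6.25, -6.125]
midpoint -6.1875: f = 0.1602 > 0 → [-6.1875, -6.125]
midpoint -6.15625: f = -0.0381 < 0 → [-6.1875, -6.15625]
midpoint -6.171875: f = 0.0608 > 0 → [-6.171875, -6.15625]

-6.171875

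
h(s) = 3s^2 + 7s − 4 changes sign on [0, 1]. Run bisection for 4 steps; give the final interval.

m = 0.5, h(m) = 0.25 (+); new bracket [0, 0.5]
m = 0.25, h(m) = -2.0625 (−); new bracket [0.25, 0.5]
m = 0.375, h(m) = -0.953125 (−); new bracket [0.375, 0.5]
m = 0.4375, h(m) = -0.3633 (−); new bracket [0.4375, 0.5]

[0.4375, 0.5]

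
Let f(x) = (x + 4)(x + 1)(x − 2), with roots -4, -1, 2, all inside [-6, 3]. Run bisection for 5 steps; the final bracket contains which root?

-4

m = -1.5, f(m) = 4.375 (+); new bracket [-6, -1.5]
m = -3.75, f(m) = 3.953125 (+); new bracket [-6, -3.75]
m = -4.875, f(m) = -23.310547 (−); new bracket [-4.875, -3.75]
m = -4.3125, f(m) = -6.5344 (−); new bracket [-4.3125, -3.75]
m = -4.03125, f(m) = -0.5713 (−); new bracket [-4.03125, -3.75]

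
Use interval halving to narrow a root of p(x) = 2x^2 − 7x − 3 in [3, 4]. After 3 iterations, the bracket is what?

[3.875, 4]

m = 3.5, p(m) = -3 (−); new bracket [3.5, 4]
m = 3.75, p(m) = -1.125 (−); new bracket [3.75, 4]
m = 3.875, p(m) = -0.09375 (−); new bracket [3.875, 4]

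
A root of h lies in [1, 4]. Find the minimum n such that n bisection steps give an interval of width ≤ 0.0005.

Width after n steps is 3/2^n. Need 2^n ≥ 3/0.0005 = 6000.
2^12 = 4096 < 6000 ≤ 2^13 = 8192, so n = 13.

13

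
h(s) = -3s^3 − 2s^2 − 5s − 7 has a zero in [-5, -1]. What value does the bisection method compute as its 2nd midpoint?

-2

s = -3 gives h = 71, positive; keep [-3, -1]
s = -2 gives h = 19, positive; keep [-2, -1]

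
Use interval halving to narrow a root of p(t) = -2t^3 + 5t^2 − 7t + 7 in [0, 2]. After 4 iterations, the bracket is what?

p(1) = 3 > 0, so the root lies in [1, 2]
p(1.5) = 1 > 0, so the root lies in [1.5, 2]
p(1.75) = -0.65625 < 0, so the root lies in [1.5, 1.75]
p(1.625) = 0.2461 > 0, so the root lies in [1.625, 1.75]

[1.625, 1.75]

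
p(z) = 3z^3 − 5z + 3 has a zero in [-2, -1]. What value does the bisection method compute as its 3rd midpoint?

-1.625

midpoint -1.5: p = 0.375 > 0 → [-2, -1.5]
midpoint -1.75: p = -4.328125 < 0 → [-1.75, -1.5]
midpoint -1.625: p = -1.748047 < 0 → [-1.625, -1.5]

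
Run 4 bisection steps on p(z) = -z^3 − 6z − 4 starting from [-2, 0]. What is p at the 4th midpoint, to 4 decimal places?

z = -1 gives p = 3, positive; keep [-1, 0]
z = -0.5 gives p = -0.875, negative; keep [-1, -0.5]
z = -0.75 gives p = 0.921875, positive; keep [-0.75, -0.5]
z = -0.625 gives p = -0.0059, negative; keep [-0.75, -0.625]

-0.0059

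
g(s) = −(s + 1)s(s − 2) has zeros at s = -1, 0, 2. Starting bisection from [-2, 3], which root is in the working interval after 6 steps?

2

m = 0.5, g(m) = 1.125 (+); new bracket [0.5, 3]
m = 1.75, g(m) = 1.203125 (+); new bracket [1.75, 3]
m = 2.375, g(m) = -3.005859 (−); new bracket [1.75, 2.375]
m = 2.0625, g(m) = -0.3948 (−); new bracket [1.75, 2.0625]
m = 1.90625, g(m) = 0.5194 (+); new bracket [1.90625, 2.0625]
m = 1.984375, g(m) = 0.0925 (+); new bracket [1.984375, 2.0625]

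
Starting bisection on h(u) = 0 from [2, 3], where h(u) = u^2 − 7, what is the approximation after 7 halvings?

2.6484375

m = 2.5, h(m) = -0.75 (−); new bracket [2.5, 3]
m = 2.75, h(m) = 0.5625 (+); new bracket [2.5, 2.75]
m = 2.625, h(m) = -0.109375 (−); new bracket [2.625, 2.75]
m = 2.6875, h(m) = 0.2227 (+); new bracket [2.625, 2.6875]
m = 2.65625, h(m) = 0.0557 (+); new bracket [2.625, 2.65625]
m = 2.640625, h(m) = -0.0271 (−); new bracket [2.640625, 2.65625]
m = 2.6484375, h(m) = 0.0142 (+); new bracket [2.640625, 2.6484375]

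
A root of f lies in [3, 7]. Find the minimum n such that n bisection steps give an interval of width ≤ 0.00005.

Width after n steps is 4/2^n. Need 2^n ≥ 4/0.00005 = 80000.
2^16 = 65536 < 80000 ≤ 2^17 = 131072, so n = 17.

17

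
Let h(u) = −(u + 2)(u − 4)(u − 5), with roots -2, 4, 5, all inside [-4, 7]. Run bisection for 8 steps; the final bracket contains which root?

-2

m = 1.5, h(m) = -30.625 (−); new bracket [-4, 1.5]
m = -1.25, h(m) = -24.609375 (−); new bracket [-4, -1.25]
m = -2.625, h(m) = 31.572266 (+); new bracket [-2.625, -1.25]
m = -1.9375, h(m) = -2.5745 (−); new bracket [-2.625, -1.9375]
m = -2.28125, h(m) = 12.8631 (+); new bracket [-2.28125, -1.9375]
m = -2.109375, h(m) = 4.7506 (+); new bracket [-2.109375, -1.9375]
m = -2.0234375, h(m) = 0.9915 (+); new bracket [-2.0234375, -1.9375]
m = -1.98046875, h(m) = -0.8154 (−); new bracket [-2.0234375, -1.98046875]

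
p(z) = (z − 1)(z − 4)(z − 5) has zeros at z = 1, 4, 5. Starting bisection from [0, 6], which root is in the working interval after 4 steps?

z = 3 gives p = 4, positive; keep [0, 3]
z = 1.5 gives p = 4.375, positive; keep [0, 1.5]
z = 0.75 gives p = -3.453125, negative; keep [0.75, 1.5]
z = 1.125 gives p = 1.3926, positive; keep [0.75, 1.125]

1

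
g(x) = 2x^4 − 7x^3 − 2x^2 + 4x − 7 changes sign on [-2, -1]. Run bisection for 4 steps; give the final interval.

midpoint -1.5: g = 16.25 > 0 → [-1.5, -1]
midpoint -1.25: g = 3.429688 > 0 → [-1.25, -1]
midpoint -1.125: g = -0.86084 < 0 → [-1.25, -1.125]
midpoint -1.1875: g = 1.1287 > 0 → [-1.1875, -1.125]

[-1.1875, -1.125]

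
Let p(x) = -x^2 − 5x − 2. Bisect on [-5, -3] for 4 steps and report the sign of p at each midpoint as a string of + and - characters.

x = -4 gives p = 2, positive; keep [-5, -4]
x = -4.5 gives p = 0.25, positive; keep [-5, -4.5]
x = -4.75 gives p = -0.8125, negative; keep [-4.75, -4.5]
x = -4.625 gives p = -0.2656, negative; keep [-4.625, -4.5]

++--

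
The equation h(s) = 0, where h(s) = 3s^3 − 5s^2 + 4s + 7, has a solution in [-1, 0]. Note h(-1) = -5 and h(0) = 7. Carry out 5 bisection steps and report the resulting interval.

h(-0.5) = 3.375 > 0, so the root lies in [-1, -0.5]
h(-0.75) = -0.078125 < 0, so the root lies in [-0.75, -0.5]
h(-0.625) = 1.814453 > 0, so the root lies in [-0.75, -0.625]
h(-0.6875) = 0.9119 > 0, so the root lies in [-0.75, -0.6875]
h(-0.71875) = 0.4281 > 0, so the root lies in [-0.75, -0.71875]

[-0.75, -0.71875]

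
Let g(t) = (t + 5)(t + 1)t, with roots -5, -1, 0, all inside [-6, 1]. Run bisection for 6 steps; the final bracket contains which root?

g(-2.5) = 9.375 > 0, so the root lies in [-6, -2.5]
g(-4.25) = 10.359375 > 0, so the root lies in [-6, -4.25]
g(-5.125) = -2.642578 < 0, so the root lies in [-5.125, -4.25]
g(-4.6875) = 5.4016 > 0, so the root lies in [-5.125, -4.6875]
g(-4.90625) = 1.7967 > 0, so the root lies in [-5.125, -4.90625]
g(-5.015625) = -0.3147 < 0, so the root lies in [-5.015625, -4.90625]

-5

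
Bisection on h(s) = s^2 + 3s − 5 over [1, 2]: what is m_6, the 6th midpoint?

s = 1.5 gives h = 1.75, positive; keep [1, 1.5]
s = 1.25 gives h = 0.3125, positive; keep [1, 1.25]
s = 1.125 gives h = -0.359375, negative; keep [1.125, 1.25]
s = 1.1875 gives h = -0.0273, negative; keep [1.1875, 1.25]
s = 1.21875 gives h = 0.1416, positive; keep [1.1875, 1.21875]
s = 1.203125 gives h = 0.0569, positive; keep [1.1875, 1.203125]

1.203125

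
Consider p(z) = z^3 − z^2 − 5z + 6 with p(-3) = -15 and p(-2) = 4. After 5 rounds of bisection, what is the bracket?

z = -2.5 gives p = -3.375, negative; keep [-2.5, -2]
z = -2.25 gives p = 0.796875, positive; keep [-2.5, -2.25]
z = -2.375 gives p = -1.162109, negative; keep [-2.375, -2.25]
z = -2.3125 gives p = -0.1516, negative; keep [-2.3125, -2.25]
z = -2.28125 gives p = 0.3303, positive; keep [-2.3125, -2.28125]

[-2.3125, -2.28125]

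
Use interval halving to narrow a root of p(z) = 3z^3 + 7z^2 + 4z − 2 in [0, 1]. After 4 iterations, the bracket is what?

midpoint 0.5: p = 2.125 > 0 → [0, 0.5]
midpoint 0.25: p = -0.515625 < 0 → [0.25, 0.5]
midpoint 0.375: p = 0.642578 > 0 → [0.25, 0.375]
midpoint 0.3125: p = 0.0251 > 0 → [0.25, 0.3125]

[0.25, 0.3125]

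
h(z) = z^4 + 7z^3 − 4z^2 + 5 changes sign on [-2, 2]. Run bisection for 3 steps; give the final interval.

[-1, -0.5]

m = 0, h(m) = 5 (+); new bracket [-2, 0]
m = -1, h(m) = -5 (−); new bracket [-1, 0]
m = -0.5, h(m) = 3.1875 (+); new bracket [-1, -0.5]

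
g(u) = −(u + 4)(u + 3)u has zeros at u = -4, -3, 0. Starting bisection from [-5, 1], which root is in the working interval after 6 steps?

midpoint -2: g = 4 > 0 → [-2, 1]
midpoint -0.5: g = 4.375 > 0 → [-0.5, 1]
midpoint 0.25: g = -3.453125 < 0 → [-0.5, 0.25]
midpoint -0.125: g = 1.3926 > 0 → [-0.125, 0.25]
midpoint 0.0625: g = -0.7776 < 0 → [-0.125, 0.0625]
midpoint -0.03125: g = 0.3682 > 0 → [-0.03125, 0.0625]

0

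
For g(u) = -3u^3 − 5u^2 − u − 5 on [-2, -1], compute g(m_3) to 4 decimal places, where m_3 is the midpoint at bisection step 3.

-0.9277

midpoint -1.5: g = -4.625 < 0 → [-2, -1.5]
midpoint -1.75: g = -2.484375 < 0 → [-2, -1.75]
midpoint -1.875: g = -0.927734 < 0 → [-2, -1.875]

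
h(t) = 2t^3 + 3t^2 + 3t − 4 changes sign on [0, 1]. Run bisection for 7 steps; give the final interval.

midpoint 0.5: h = -1.5 < 0 → [0.5, 1]
midpoint 0.75: h = 0.78125 > 0 → [0.5, 0.75]
midpoint 0.625: h = -0.464844 < 0 → [0.625, 0.75]
midpoint 0.6875: h = 0.1304 > 0 → [0.625, 0.6875]
midpoint 0.65625: h = -0.174 < 0 → [0.65625, 0.6875]
midpoint 0.671875: h = -0.0235 < 0 → [0.671875, 0.6875]
midpoint 0.6796875: h = 0.053 > 0 → [0.671875, 0.6796875]

[0.671875, 0.6796875]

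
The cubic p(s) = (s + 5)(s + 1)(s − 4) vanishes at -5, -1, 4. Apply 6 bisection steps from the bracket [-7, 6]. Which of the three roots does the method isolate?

4

s = -0.5 gives p = -10.125, negative; keep [-0.5, 6]
s = 2.75 gives p = -36.328125, negative; keep [2.75, 6]
s = 4.375 gives p = 18.896484, positive; keep [2.75, 4.375]
s = 3.5625 gives p = -17.0916, negative; keep [3.5625, 4.375]
s = 3.96875 gives p = -1.3926, negative; keep [3.96875, 4.375]
s = 4.171875 gives p = 8.153, positive; keep [3.96875, 4.171875]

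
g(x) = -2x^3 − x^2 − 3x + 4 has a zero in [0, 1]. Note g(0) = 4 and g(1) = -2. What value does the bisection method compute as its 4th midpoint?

midpoint 0.5: g = 2 > 0 → [0.5, 1]
midpoint 0.75: g = 0.34375 > 0 → [0.75, 1]
midpoint 0.875: g = -0.730469 < 0 → [0.75, 0.875]
midpoint 0.8125: g = -0.1704 < 0 → [0.75, 0.8125]

0.8125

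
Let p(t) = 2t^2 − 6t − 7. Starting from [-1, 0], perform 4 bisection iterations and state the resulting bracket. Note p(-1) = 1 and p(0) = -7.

t = -0.5 gives p = -3.5, negative; keep [-1, -0.5]
t = -0.75 gives p = -1.375, negative; keep [-1, -0.75]
t = -0.875 gives p = -0.21875, negative; keep [-1, -0.875]
t = -0.9375 gives p = 0.3828, positive; keep [-0.9375, -0.875]

[-0.9375, -0.875]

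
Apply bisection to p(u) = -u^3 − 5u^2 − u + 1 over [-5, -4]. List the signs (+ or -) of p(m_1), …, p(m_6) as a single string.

p(-4.5) = -4.625 < 0, so the root lies in [-5, -4.5]
p(-4.75) = 0.109375 > 0, so the root lies in [-4.75, -4.5]
p(-4.625) = -2.396484 < 0, so the root lies in [-4.75, -4.625]
p(-4.6875) = -1.179 < 0, so the root lies in [-4.75, -4.6875]
p(-4.71875) = -0.5437 < 0, so the root lies in [-4.75, -4.71875]
p(-4.734375) = -0.2194 < 0, so the root lies in [-4.75, -4.734375]

-+----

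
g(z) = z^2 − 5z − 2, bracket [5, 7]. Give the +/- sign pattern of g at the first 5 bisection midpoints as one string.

z = 6 gives g = 4, positive; keep [5, 6]
z = 5.5 gives g = 0.75, positive; keep [5, 5.5]
z = 5.25 gives g = -0.6875, negative; keep [5.25, 5.5]
z = 5.375 gives g = 0.0156, positive; keep [5.25, 5.375]
z = 5.3125 gives g = -0.3398, negative; keep [5.3125, 5.375]

++-+-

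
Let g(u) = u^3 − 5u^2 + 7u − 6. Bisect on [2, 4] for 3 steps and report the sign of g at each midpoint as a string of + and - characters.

m = 3, g(m) = -3 (−); new bracket [3, 4]
m = 3.5, g(m) = 0.125 (+); new bracket [3, 3.5]
m = 3.25, g(m) = -1.734375 (−); new bracket [3.25, 3.5]

-+-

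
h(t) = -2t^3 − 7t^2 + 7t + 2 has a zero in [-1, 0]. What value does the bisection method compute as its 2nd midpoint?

-0.25

h(-0.5) = -3 < 0, so the root lies in [-0.5, 0]
h(-0.25) = -0.15625 < 0, so the root lies in [-0.25, 0]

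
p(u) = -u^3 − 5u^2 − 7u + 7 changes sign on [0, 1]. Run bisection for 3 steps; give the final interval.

[0.625, 0.75]

p(0.5) = 2.125 > 0, so the root lies in [0.5, 1]
p(0.75) = -1.484375 < 0, so the root lies in [0.5, 0.75]
p(0.625) = 0.427734 > 0, so the root lies in [0.625, 0.75]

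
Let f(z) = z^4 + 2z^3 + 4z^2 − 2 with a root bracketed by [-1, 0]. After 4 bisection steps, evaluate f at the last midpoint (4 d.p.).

0.0037

midpoint -0.5: f = -1.1875 < 0 → [-1, -0.5]
midpoint -0.75: f = -0.277344 < 0 → [-1, -0.75]
midpoint -0.875: f = 0.308838 > 0 → [-0.875, -0.75]
midpoint -0.8125: f = 0.0037 > 0 → [-0.8125, -0.75]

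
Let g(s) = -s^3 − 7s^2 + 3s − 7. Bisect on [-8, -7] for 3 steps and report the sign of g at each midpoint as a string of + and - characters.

-++

midpoint -7.5: g = -1.375 < 0 → [-8, -7.5]
midpoint -7.75: g = 14.796875 > 0 → [-7.75, -7.5]
midpoint -7.625: g = 6.462891 > 0 → [-7.625, -7.5]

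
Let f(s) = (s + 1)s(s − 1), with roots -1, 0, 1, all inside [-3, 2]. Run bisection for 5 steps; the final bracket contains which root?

-1

f(-0.5) = 0.375 > 0, so the root lies in [-3, -0.5]
f(-1.75) = -3.609375 < 0, so the root lies in [-1.75, -0.5]
f(-1.125) = -0.298828 < 0, so the root lies in [-1.125, -0.5]
f(-0.8125) = 0.2761 > 0, so the root lies in [-1.125, -0.8125]
f(-0.96875) = 0.0596 > 0, so the root lies in [-1.125, -0.96875]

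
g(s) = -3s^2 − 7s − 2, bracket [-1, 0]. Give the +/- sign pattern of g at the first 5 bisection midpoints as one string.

+-+-+

s = -0.5 gives g = 0.75, positive; keep [-0.5, 0]
s = -0.25 gives g = -0.4375, negative; keep [-0.5, -0.25]
s = -0.375 gives g = 0.203125, positive; keep [-0.375, -0.25]
s = -0.3125 gives g = -0.1055, negative; keep [-0.375, -0.3125]
s = -0.34375 gives g = 0.0518, positive; keep [-0.34375, -0.3125]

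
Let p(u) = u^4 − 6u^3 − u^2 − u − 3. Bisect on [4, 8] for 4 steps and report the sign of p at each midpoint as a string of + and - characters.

-+++

p(6) = -45 < 0, so the root lies in [6, 8]
p(7) = 284 > 0, so the root lies in [6, 7]
p(6.5) = 85.5625 > 0, so the root lies in [6, 6.5]
p(6.25) = 12.7227 > 0, so the root lies in [6, 6.25]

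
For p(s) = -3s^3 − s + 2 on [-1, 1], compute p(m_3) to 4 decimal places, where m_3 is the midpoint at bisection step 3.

-0.0156

p(0) = 2 > 0, so the root lies in [0, 1]
p(0.5) = 1.125 > 0, so the root lies in [0.5, 1]
p(0.75) = -0.015625 < 0, so the root lies in [0.5, 0.75]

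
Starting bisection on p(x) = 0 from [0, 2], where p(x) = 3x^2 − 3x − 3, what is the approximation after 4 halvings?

1.625

x = 1 gives p = -3, negative; keep [1, 2]
x = 1.5 gives p = -0.75, negative; keep [1.5, 2]
x = 1.75 gives p = 0.9375, positive; keep [1.5, 1.75]
x = 1.625 gives p = 0.0469, positive; keep [1.5, 1.625]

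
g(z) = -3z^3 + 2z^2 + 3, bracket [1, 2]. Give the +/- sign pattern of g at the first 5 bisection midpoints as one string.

z = 1.5 gives g = -2.625, negative; keep [1, 1.5]
z = 1.25 gives g = 0.265625, positive; keep [1.25, 1.5]
z = 1.375 gives g = -1.017578, negative; keep [1.25, 1.375]
z = 1.3125 gives g = -0.3376, negative; keep [1.25, 1.3125]
z = 1.28125 gives g = -0.0267, negative; keep [1.25, 1.28125]

-+---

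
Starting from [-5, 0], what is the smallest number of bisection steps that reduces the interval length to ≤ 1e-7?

Width after n steps is 5/2^n. Need 2^n ≥ 5/1e-7 = 50000000.
2^25 = 33554432 < 50000000 ≤ 2^26 = 67108864, so n = 26.

26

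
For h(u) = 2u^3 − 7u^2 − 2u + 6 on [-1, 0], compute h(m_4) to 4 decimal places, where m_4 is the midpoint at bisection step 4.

0.0747

m = -0.5, h(m) = 5 (+); new bracket [-1, -0.5]
m = -0.75, h(m) = 2.71875 (+); new bracket [-1, -0.75]
m = -0.875, h(m) = 1.050781 (+); new bracket [-1, -0.875]
m = -0.9375, h(m) = 0.0747 (+); new bracket [-1, -0.9375]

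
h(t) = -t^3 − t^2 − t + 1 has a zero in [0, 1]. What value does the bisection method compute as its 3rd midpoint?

0.625

t = 0.5 gives h = 0.125, positive; keep [0.5, 1]
t = 0.75 gives h = -0.734375, negative; keep [0.5, 0.75]
t = 0.625 gives h = -0.259766, negative; keep [0.5, 0.625]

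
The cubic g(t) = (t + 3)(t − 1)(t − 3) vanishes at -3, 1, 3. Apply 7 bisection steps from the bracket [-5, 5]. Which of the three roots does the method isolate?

-3

g(0) = 9 > 0, so the root lies in [-5, 0]
g(-2.5) = 9.625 > 0, so the root lies in [-5, -2.5]
g(-3.75) = -24.046875 < 0, so the root lies in [-3.75, -2.5]
g(-3.125) = -3.1582 < 0, so the root lies in [-3.125, -2.5]
g(-2.8125) = 4.155 > 0, so the root lies in [-3.125, -2.8125]
g(-2.96875) = 0.7403 > 0, so the root lies in [-3.125, -2.96875]
g(-3.046875) = -1.1471 < 0, so the root lies in [-3.046875, -2.96875]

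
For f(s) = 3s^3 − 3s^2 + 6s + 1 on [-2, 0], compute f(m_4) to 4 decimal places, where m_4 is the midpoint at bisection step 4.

0.1973

m = -1, f(m) = -11 (−); new bracket [-1, 0]
m = -0.5, f(m) = -3.125 (−); new bracket [-0.5, 0]
m = -0.25, f(m) = -0.734375 (−); new bracket [-0.25, 0]
m = -0.125, f(m) = 0.1973 (+); new bracket [-0.25, -0.125]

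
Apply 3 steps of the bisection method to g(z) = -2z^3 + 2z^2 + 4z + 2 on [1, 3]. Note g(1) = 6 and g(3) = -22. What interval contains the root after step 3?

[2, 2.25]

z = 2 gives g = 2, positive; keep [2, 3]
z = 2.5 gives g = -6.75, negative; keep [2, 2.5]
z = 2.25 gives g = -1.65625, negative; keep [2, 2.25]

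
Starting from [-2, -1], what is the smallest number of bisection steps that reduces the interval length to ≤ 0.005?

Width after n steps is 1/2^n. Need 2^n ≥ 1/0.005 = 200.
2^7 = 128 < 200 ≤ 2^8 = 256, so n = 8.

8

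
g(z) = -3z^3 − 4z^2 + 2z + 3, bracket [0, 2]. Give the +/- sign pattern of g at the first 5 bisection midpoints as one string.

-++-+

g(1) = -2 < 0, so the root lies in [0, 1]
g(0.5) = 2.625 > 0, so the root lies in [0.5, 1]
g(0.75) = 0.984375 > 0, so the root lies in [0.75, 1]
g(0.875) = -0.3223 < 0, so the root lies in [0.75, 0.875]
g(0.8125) = 0.3752 > 0, so the root lies in [0.8125, 0.875]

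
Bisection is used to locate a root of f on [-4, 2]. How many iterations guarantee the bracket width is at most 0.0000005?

Width after n steps is 6/2^n. Need 2^n ≥ 6/0.0000005 = 12000000.
2^23 = 8388608 < 12000000 ≤ 2^24 = 16777216, so n = 24.

24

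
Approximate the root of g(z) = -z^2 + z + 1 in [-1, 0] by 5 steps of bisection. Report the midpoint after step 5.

-0.59375

g(-0.5) = 0.25 > 0, so the root lies in [-1, -0.5]
g(-0.75) = -0.3125 < 0, so the root lies in [-0.75, -0.5]
g(-0.625) = -0.015625 < 0, so the root lies in [-0.625, -0.5]
g(-0.5625) = 0.1211 > 0, so the root lies in [-0.625, -0.5625]
g(-0.59375) = 0.0537 > 0, so the root lies in [-0.625, -0.59375]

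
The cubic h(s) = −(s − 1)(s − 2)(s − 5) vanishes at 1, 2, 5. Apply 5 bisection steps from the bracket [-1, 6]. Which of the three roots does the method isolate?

midpoint 2.5: h = 1.875 > 0 → [2.5, 6]
midpoint 4.25: h = 5.484375 > 0 → [4.25, 6]
midpoint 5.125: h = -1.611328 < 0 → [4.25, 5.125]
midpoint 4.6875: h = 3.0969 > 0 → [4.6875, 5.125]
midpoint 4.90625: h = 1.0643 > 0 → [4.90625, 5.125]

5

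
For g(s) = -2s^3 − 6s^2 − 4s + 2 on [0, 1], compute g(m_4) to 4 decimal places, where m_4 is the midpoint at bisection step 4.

g(0.5) = -1.75 < 0, so the root lies in [0, 0.5]
g(0.25) = 0.59375 > 0, so the root lies in [0.25, 0.5]
g(0.375) = -0.449219 < 0, so the root lies in [0.25, 0.375]
g(0.3125) = 0.103 > 0, so the root lies in [0.3125, 0.375]

0.1030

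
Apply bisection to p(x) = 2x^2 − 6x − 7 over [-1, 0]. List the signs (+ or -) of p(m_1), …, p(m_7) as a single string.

m = -0.5, p(m) = -3.5 (−); new bracket [-1, -0.5]
m = -0.75, p(m) = -1.375 (−); new bracket [-1, -0.75]
m = -0.875, p(m) = -0.21875 (−); new bracket [-1, -0.875]
m = -0.9375, p(m) = 0.3828 (+); new bracket [-0.9375, -0.875]
m = -0.90625, p(m) = 0.0801 (+); new bracket [-0.90625, -0.875]
m = -0.890625, p(m) = -0.0698 (−); new bracket [-0.90625, -0.890625]
m = -0.8984375, p(m) = 0.005 (+); new bracket [-0.8984375, -0.890625]

---++-+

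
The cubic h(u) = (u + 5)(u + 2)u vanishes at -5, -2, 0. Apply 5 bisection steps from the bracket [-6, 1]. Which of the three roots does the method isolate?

-5

midpoint -2.5: h = 3.125 > 0 → [-6, -2.5]
midpoint -4.25: h = 7.171875 > 0 → [-6, -4.25]
midpoint -5.125: h = -2.001953 < 0 → [-5.125, -4.25]
midpoint -4.6875: h = 3.9368 > 0 → [-5.125, -4.6875]
midpoint -4.90625: h = 1.3368 > 0 → [-5.125, -4.90625]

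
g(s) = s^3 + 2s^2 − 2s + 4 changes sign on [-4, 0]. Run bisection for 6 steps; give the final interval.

midpoint -2: g = 8 > 0 → [-4, -2]
midpoint -3: g = 1 > 0 → [-4, -3]
midpoint -3.5: g = -7.375 < 0 → [-3.5, -3]
midpoint -3.25: g = -2.7031 < 0 → [-3.25, -3]
midpoint -3.125: g = -0.7363 < 0 → [-3.125, -3]
midpoint -3.0625: g = 0.1599 > 0 → [-3.125, -3.0625]

[-3.125, -3.0625]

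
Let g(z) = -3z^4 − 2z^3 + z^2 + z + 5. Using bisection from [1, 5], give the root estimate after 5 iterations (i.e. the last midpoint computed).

g(3) = -280 < 0, so the root lies in [1, 3]
g(2) = -53 < 0, so the root lies in [1, 2]
g(1.5) = -13.1875 < 0, so the root lies in [1, 1.5]
g(1.25) = -3.418 < 0, so the root lies in [1, 1.25]
g(1.125) = -0.2625 < 0, so the root lies in [1, 1.125]

1.125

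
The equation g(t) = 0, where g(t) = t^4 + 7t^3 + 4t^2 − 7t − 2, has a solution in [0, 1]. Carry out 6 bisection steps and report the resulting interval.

t = 0.5 gives g = -3.5625, negative; keep [0.5, 1]
t = 0.75 gives g = -1.730469, negative; keep [0.75, 1]
t = 0.875 gives g = 0.213135, positive; keep [0.75, 0.875]
t = 0.8125 gives g = -0.8564, negative; keep [0.8125, 0.875]
t = 0.84375 gives g = -0.347, negative; keep [0.84375, 0.875]
t = 0.859375 gives g = -0.0734, negative; keep [0.859375, 0.875]

[0.859375, 0.875]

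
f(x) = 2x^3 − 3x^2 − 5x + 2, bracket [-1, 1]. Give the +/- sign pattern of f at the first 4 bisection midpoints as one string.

+-+-

midpoint 0: f = 2 > 0 → [0, 1]
midpoint 0.5: f = -1 < 0 → [0, 0.5]
midpoint 0.25: f = 0.59375 > 0 → [0.25, 0.5]
midpoint 0.375: f = -0.1914 < 0 → [0.25, 0.375]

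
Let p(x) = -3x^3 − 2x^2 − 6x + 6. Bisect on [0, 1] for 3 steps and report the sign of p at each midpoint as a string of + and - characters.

p(0.5) = 2.125 > 0, so the root lies in [0.5, 1]
p(0.75) = -0.890625 < 0, so the root lies in [0.5, 0.75]
p(0.625) = 0.736328 > 0, so the root lies in [0.625, 0.75]

+-+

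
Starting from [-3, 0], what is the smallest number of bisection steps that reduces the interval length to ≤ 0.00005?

Width after n steps is 3/2^n. Need 2^n ≥ 3/0.00005 = 60000.
2^15 = 32768 < 60000 ≤ 2^16 = 65536, so n = 16.

16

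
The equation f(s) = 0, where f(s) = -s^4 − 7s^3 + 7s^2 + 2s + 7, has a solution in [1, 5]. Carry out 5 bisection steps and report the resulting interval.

[1.375, 1.5]

m = 3, f(m) = -194 (−); new bracket [1, 3]
m = 2, f(m) = -33 (−); new bracket [1, 2]
m = 1.5, f(m) = -2.9375 (−); new bracket [1, 1.5]
m = 1.25, f(m) = 4.3242 (+); new bracket [1.25, 1.5]
m = 1.375, f(m) = 1.2126 (+); new bracket [1.375, 1.5]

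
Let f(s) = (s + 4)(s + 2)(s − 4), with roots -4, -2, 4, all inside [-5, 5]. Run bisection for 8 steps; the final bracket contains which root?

4

m = 0, f(m) = -32 (−); new bracket [0, 5]
m = 2.5, f(m) = -43.875 (−); new bracket [2.5, 5]
m = 3.75, f(m) = -11.140625 (−); new bracket [3.75, 5]
m = 4.375, f(m) = 20.0215 (+); new bracket [3.75, 4.375]
m = 4.0625, f(m) = 3.0549 (+); new bracket [3.75, 4.0625]
m = 3.90625, f(m) = -4.3778 (−); new bracket [3.90625, 4.0625]
m = 3.984375, f(m) = -0.7466 (−); new bracket [3.984375, 4.0625]
m = 4.0234375, f(m) = 1.1327 (+); new bracket [3.984375, 4.0234375]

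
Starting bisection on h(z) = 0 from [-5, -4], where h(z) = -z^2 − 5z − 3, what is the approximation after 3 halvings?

-4.375

h(-4.5) = -0.75 < 0, so the root lies in [-4.5, -4]
h(-4.25) = 0.1875 > 0, so the root lies in [-4.5, -4.25]
h(-4.375) = -0.265625 < 0, so the root lies in [-4.375, -4.25]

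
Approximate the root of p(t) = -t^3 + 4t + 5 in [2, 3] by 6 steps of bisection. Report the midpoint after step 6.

2.453125

t = 2.5 gives p = -0.625, negative; keep [2, 2.5]
t = 2.25 gives p = 2.609375, positive; keep [2.25, 2.5]
t = 2.375 gives p = 1.103516, positive; keep [2.375, 2.5]
t = 2.4375 gives p = 0.2678, positive; keep [2.4375, 2.5]
t = 2.46875 gives p = -0.1714, negative; keep [2.4375, 2.46875]
t = 2.453125 gives p = 0.05, positive; keep [2.453125, 2.46875]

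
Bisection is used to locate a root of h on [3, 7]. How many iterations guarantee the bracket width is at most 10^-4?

Width after n steps is 4/2^n. Need 2^n ≥ 4/10^-4 = 40000.
2^15 = 32768 < 40000 ≤ 2^16 = 65536, so n = 16.

16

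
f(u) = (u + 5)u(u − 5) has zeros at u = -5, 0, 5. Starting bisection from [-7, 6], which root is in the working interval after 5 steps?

f(-0.5) = 12.375 > 0, so the root lies in [-7, -0.5]
f(-3.75) = 41.015625 > 0, so the root lies in [-7, -3.75]
f(-5.375) = -20.912109 < 0, so the root lies in [-5.375, -3.75]
f(-4.5625) = 19.0876 > 0, so the root lies in [-5.375, -4.5625]
f(-4.96875) = 1.5479 > 0, so the root lies in [-5.375, -4.96875]

-5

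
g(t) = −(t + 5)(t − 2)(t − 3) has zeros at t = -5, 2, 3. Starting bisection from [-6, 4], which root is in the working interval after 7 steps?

t = -1 gives g = -48, negative; keep [-6, -1]
t = -3.5 gives g = -53.625, negative; keep [-6, -3.5]
t = -4.75 gives g = -13.078125, negative; keep [-6, -4.75]
t = -5.375 gives g = 23.1621, positive; keep [-5.375, -4.75]
t = -5.0625 gives g = 3.5588, positive; keep [-5.0625, -4.75]
t = -4.90625 gives g = -5.119, negative; keep [-5.0625, -4.90625]
t = -4.984375 gives g = -0.8713, negative; keep [-5.0625, -4.984375]

-5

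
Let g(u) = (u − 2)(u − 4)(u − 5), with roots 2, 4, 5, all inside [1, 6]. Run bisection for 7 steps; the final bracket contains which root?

2

g(3.5) = 1.125 > 0, so the root lies in [1, 3.5]
g(2.25) = 1.203125 > 0, so the root lies in [1, 2.25]
g(1.625) = -3.005859 < 0, so the root lies in [1.625, 2.25]
g(1.9375) = -0.3948 < 0, so the root lies in [1.9375, 2.25]
g(2.09375) = 0.5194 > 0, so the root lies in [1.9375, 2.09375]
g(2.015625) = 0.0925 > 0, so the root lies in [1.9375, 2.015625]
g(1.9765625) = -0.1434 < 0, so the root lies in [1.9765625, 2.015625]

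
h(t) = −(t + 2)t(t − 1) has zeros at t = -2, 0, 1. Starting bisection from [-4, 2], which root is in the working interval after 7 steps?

-2

h(-1) = -2 < 0, so the root lies in [-4, -1]
h(-2.5) = 4.375 > 0, so the root lies in [-2.5, -1]
h(-1.75) = -1.203125 < 0, so the root lies in [-2.5, -1.75]
h(-2.125) = 0.8301 > 0, so the root lies in [-2.125, -1.75]
h(-1.9375) = -0.3557 < 0, so the root lies in [-2.125, -1.9375]
h(-2.03125) = 0.1924 > 0, so the root lies in [-2.03125, -1.9375]
h(-1.984375) = -0.0925 < 0, so the root lies in [-2.03125, -1.984375]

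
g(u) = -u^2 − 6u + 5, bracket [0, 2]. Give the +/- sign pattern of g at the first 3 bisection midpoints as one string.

-+-

midpoint 1: g = -2 < 0 → [0, 1]
midpoint 0.5: g = 1.75 > 0 → [0.5, 1]
midpoint 0.75: g = -0.0625 < 0 → [0.5, 0.75]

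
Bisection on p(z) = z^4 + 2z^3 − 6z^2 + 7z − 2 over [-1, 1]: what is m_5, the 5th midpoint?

0.4375

m = 0, p(m) = -2 (−); new bracket [0, 1]
m = 0.5, p(m) = 0.3125 (+); new bracket [0, 0.5]
m = 0.25, p(m) = -0.589844 (−); new bracket [0.25, 0.5]
m = 0.375, p(m) = -0.0935 (−); new bracket [0.375, 0.5]
m = 0.4375, p(m) = 0.1182 (+); new bracket [0.375, 0.4375]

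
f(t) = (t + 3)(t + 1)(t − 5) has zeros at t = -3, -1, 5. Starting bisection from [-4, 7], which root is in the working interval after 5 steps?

5

f(1.5) = -39.375 < 0, so the root lies in [1.5, 7]
f(4.25) = -28.546875 < 0, so the root lies in [4.25, 7]
f(5.625) = 35.712891 > 0, so the root lies in [4.25, 5.625]
f(4.9375) = -2.9456 < 0, so the root lies in [4.9375, 5.625]
f(5.28125) = 14.6297 > 0, so the root lies in [4.9375, 5.28125]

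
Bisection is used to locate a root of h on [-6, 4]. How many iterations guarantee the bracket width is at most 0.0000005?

25

Width after n steps is 10/2^n. Need 2^n ≥ 10/0.0000005 = 20000000.
2^24 = 16777216 < 20000000 ≤ 2^25 = 33554432, so n = 25.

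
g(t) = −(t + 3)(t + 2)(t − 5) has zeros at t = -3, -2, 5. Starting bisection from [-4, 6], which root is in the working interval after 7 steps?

5

midpoint 1: g = 48 > 0 → [1, 6]
midpoint 3.5: g = 53.625 > 0 → [3.5, 6]
midpoint 4.75: g = 13.078125 > 0 → [4.75, 6]
midpoint 5.375: g = -23.1621 < 0 → [4.75, 5.375]
midpoint 5.0625: g = -3.5588 < 0 → [4.75, 5.0625]
midpoint 4.90625: g = 5.119 > 0 → [4.90625, 5.0625]
midpoint 4.984375: g = 0.8713 > 0 → [4.984375, 5.0625]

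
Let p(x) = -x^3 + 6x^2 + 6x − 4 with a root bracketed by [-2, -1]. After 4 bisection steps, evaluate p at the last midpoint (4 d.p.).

p(-1.5) = 3.875 > 0, so the root lies in [-1.5, -1]
p(-1.25) = -0.171875 < 0, so the root lies in [-1.5, -1.25]
p(-1.375) = 1.693359 > 0, so the root lies in [-1.375, -1.25]
p(-1.3125) = 0.7219 > 0, so the root lies in [-1.3125, -1.25]

0.7219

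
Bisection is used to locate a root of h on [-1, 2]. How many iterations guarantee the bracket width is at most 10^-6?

Width after n steps is 3/2^n. Need 2^n ≥ 3/10^-6 = 3000000.
2^21 = 2097152 < 3000000 ≤ 2^22 = 4194304, so n = 22.

22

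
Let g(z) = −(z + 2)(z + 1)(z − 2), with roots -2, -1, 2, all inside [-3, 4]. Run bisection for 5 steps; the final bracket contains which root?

g(0.5) = 5.625 > 0, so the root lies in [0.5, 4]
g(2.25) = -3.453125 < 0, so the root lies in [0.5, 2.25]
g(1.375) = 5.009766 > 0, so the root lies in [1.375, 2.25]
g(1.8125) = 2.0105 > 0, so the root lies in [1.8125, 2.25]
g(2.03125) = -0.3819 < 0, so the root lies in [1.8125, 2.03125]

2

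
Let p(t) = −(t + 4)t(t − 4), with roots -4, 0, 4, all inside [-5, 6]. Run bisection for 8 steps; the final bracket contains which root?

m = 0.5, p(m) = 7.875 (+); new bracket [0.5, 6]
m = 3.25, p(m) = 17.671875 (+); new bracket [3.25, 6]
m = 4.625, p(m) = -24.931641 (−); new bracket [3.25, 4.625]
m = 3.9375, p(m) = 1.9534 (+); new bracket [3.9375, 4.625]
m = 4.28125, p(m) = -9.9715 (−); new bracket [3.9375, 4.28125]
m = 4.109375, p(m) = -3.6449 (−); new bracket [3.9375, 4.109375]
m = 4.0234375, p(m) = -0.7566 (−); new bracket [3.9375, 4.0234375]
m = 3.98046875, p(m) = 0.6204 (+); new bracket [3.98046875, 4.0234375]

4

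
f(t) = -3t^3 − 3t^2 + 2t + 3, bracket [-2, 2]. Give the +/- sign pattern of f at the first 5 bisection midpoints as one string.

t = 0 gives f = 3, positive; keep [0, 2]
t = 1 gives f = -1, negative; keep [0, 1]
t = 0.5 gives f = 2.875, positive; keep [0.5, 1]
t = 0.75 gives f = 1.5469, positive; keep [0.75, 1]
t = 0.875 gives f = 0.4434, positive; keep [0.875, 1]

+-+++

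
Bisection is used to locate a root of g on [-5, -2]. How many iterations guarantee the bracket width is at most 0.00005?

16

Width after n steps is 3/2^n. Need 2^n ≥ 3/0.00005 = 60000.
2^15 = 32768 < 60000 ≤ 2^16 = 65536, so n = 16.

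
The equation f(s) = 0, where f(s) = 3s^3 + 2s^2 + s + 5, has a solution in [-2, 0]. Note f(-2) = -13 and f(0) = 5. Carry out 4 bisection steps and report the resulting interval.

f(-1) = 3 > 0, so the root lies in [-2, -1]
f(-1.5) = -2.125 < 0, so the root lies in [-1.5, -1]
f(-1.25) = 1.015625 > 0, so the root lies in [-1.5, -1.25]
f(-1.375) = -0.3926 < 0, so the root lies in [-1.375, -1.25]

[-1.375, -1.25]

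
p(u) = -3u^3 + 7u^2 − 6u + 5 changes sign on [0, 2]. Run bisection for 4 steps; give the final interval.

m = 1, p(m) = 3 (+); new bracket [1, 2]
m = 1.5, p(m) = 1.625 (+); new bracket [1.5, 2]
m = 1.75, p(m) = -0.140625 (−); new bracket [1.5, 1.75]
m = 1.625, p(m) = 0.8613 (+); new bracket [1.625, 1.75]

[1.625, 1.75]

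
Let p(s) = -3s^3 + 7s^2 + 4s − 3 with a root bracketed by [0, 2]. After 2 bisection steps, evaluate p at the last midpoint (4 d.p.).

0.3750

p(1) = 5 > 0, so the root lies in [0, 1]
p(0.5) = 0.375 > 0, so the root lies in [0, 0.5]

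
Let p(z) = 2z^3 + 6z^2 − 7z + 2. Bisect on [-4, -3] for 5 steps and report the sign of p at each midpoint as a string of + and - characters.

midpoint -3.5: p = 14.25 > 0 → [-4, -3.5]
midpoint -3.75: p = 7.15625 > 0 → [-4, -3.75]
midpoint -3.875: p = 2.847656 > 0 → [-4, -3.875]
midpoint -3.9375: p = 0.4927 > 0 → [-4, -3.9375]
midpoint -3.96875: p = -0.7363 < 0 → [-3.96875, -3.9375]

++++-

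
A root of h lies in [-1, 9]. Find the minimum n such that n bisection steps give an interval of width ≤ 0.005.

11

Width after n steps is 10/2^n. Need 2^n ≥ 10/0.005 = 2000.
2^10 = 1024 < 2000 ≤ 2^11 = 2048, so n = 11.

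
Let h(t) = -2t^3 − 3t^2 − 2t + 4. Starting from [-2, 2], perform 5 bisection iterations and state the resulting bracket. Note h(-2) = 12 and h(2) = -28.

midpoint 0: h = 4 > 0 → [0, 2]
midpoint 1: h = -3 < 0 → [0, 1]
midpoint 0.5: h = 2 > 0 → [0.5, 1]
midpoint 0.75: h = -0.0312 < 0 → [0.5, 0.75]
midpoint 0.625: h = 1.0898 > 0 → [0.625, 0.75]

[0.625, 0.75]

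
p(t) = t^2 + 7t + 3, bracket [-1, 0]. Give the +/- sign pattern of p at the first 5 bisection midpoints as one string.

m = -0.5, p(m) = -0.25 (−); new bracket [-0.5, 0]
m = -0.25, p(m) = 1.3125 (+); new bracket [-0.5, -0.25]
m = -0.375, p(m) = 0.515625 (+); new bracket [-0.5, -0.375]
m = -0.4375, p(m) = 0.1289 (+); new bracket [-0.5, -0.4375]
m = -0.46875, p(m) = -0.0615 (−); new bracket [-0.46875, -0.4375]

-+++-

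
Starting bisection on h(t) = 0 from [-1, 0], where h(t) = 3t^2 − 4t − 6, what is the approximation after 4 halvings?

m = -0.5, h(m) = -3.25 (−); new bracket [-1, -0.5]
m = -0.75, h(m) = -1.3125 (−); new bracket [-1, -0.75]
m = -0.875, h(m) = -0.203125 (−); new bracket [-1, -0.875]
m = -0.9375, h(m) = 0.3867 (+); new bracket [-0.9375, -0.875]

-0.9375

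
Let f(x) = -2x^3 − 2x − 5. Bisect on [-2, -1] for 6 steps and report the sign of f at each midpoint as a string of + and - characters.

f(-1.5) = 4.75 > 0, so the root lies in [-1.5, -1]
f(-1.25) = 1.40625 > 0, so the root lies in [-1.25, -1]
f(-1.125) = 0.097656 > 0, so the root lies in [-1.125, -1]
f(-1.0625) = -0.4761 < 0, so the root lies in [-1.125, -1.0625]
f(-1.09375) = -0.1956 < 0, so the root lies in [-1.125, -1.09375]
f(-1.109375) = -0.0506 < 0, so the root lies in [-1.125, -1.109375]

+++---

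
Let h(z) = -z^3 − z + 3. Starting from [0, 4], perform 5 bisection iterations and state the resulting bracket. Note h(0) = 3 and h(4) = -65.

h(2) = -7 < 0, so the root lies in [0, 2]
h(1) = 1 > 0, so the root lies in [1, 2]
h(1.5) = -1.875 < 0, so the root lies in [1, 1.5]
h(1.25) = -0.2031 < 0, so the root lies in [1, 1.25]
h(1.125) = 0.4512 > 0, so the root lies in [1.125, 1.25]

[1.125, 1.25]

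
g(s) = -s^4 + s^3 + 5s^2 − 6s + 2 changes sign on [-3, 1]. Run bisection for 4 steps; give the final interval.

[-2.5, -2.25]

g(-1) = 11 > 0, so the root lies in [-3, -1]
g(-2) = 10 > 0, so the root lies in [-3, -2]
g(-2.5) = -6.4375 < 0, so the root lies in [-2.5, -2]
g(-2.25) = 3.793 > 0, so the root lies in [-2.5, -2.25]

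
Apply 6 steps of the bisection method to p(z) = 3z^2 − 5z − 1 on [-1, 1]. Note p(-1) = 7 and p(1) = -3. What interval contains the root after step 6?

midpoint 0: p = -1 < 0 → [-1, 0]
midpoint -0.5: p = 2.25 > 0 → [-0.5, 0]
midpoint -0.25: p = 0.4375 > 0 → [-0.25, 0]
midpoint -0.125: p = -0.3281 < 0 → [-0.25, -0.125]
midpoint -0.1875: p = 0.043 > 0 → [-0.1875, -0.125]
midpoint -0.15625: p = -0.1455 < 0 → [-0.1875, -0.15625]

[-0.1875, -0.15625]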